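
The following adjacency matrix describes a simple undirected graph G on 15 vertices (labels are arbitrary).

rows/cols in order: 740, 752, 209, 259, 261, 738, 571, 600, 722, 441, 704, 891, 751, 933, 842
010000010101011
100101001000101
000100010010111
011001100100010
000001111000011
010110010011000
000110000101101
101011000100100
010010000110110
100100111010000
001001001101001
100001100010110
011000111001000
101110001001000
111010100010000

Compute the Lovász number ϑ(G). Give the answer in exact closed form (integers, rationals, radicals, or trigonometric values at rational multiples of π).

N(842) = {740, 752, 209, 261, 571, 704}, |N(842)| = 6.
Vertex 933 has 6 neighbors: 740, 209, 259, 261, 722, 891.
deg(600) = 6; N(600) = {740, 209, 261, 738, 441, 751}.
N(441) = {740, 259, 571, 600, 722, 704}, |N(441)| = 6.
Every vertex has degree 6 (N=15); this is K(6,2), the Kneser graph.
spec(A) ≈ [6.0, 1.0, -3.0] (distinct, 3 d.p.).
With N=15: ϑ(G) = 15·(-1*(-3))/(6−(-3)) = 5.
ϑ(G) ≈ 5.0000.

5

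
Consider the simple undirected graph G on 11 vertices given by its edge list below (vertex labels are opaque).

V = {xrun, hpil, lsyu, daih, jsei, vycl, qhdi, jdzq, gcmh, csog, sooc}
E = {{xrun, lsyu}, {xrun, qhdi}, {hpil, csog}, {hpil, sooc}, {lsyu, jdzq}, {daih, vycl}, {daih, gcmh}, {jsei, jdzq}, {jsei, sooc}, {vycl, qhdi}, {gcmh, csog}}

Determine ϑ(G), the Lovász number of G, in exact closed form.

N(csog) = {hpil, gcmh}, |N(csog)| = 2.
Vertex xrun has 2 neighbors: lsyu, qhdi.
deg(daih) = 2; N(daih) = {vycl, gcmh}.
Vertex lsyu has 2 neighbors: xrun, jdzq.
Regular of degree 2 on 11 vertices: the odd cycle C_{11}.
The 6 distinct eigenvalues: [2.0, 1.683, 0.831, -0.285, -1.31, -1.919].
λ_max=2, λ_min=-2*cos(pi/11); ϑ = −11·λ_min/(λ_max−λ_min) = 11*cos(pi/11)/(cos(pi/11) + 1).
ϑ(G) ≈ 5.38630.
α=5, χ(Ḡ)=6; ϑ=11*cos(pi/11)/(cos(pi/11) + 1) lies between (both strict).

11*cos(pi/11)/(cos(pi/11) + 1)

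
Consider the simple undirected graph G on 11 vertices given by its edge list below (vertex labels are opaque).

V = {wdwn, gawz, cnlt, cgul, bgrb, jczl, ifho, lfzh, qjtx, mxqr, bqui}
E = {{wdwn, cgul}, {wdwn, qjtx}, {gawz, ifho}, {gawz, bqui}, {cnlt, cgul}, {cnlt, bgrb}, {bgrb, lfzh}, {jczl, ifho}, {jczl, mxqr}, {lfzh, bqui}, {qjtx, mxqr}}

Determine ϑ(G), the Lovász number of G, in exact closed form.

11*cos(pi/11)/(cos(pi/11) + 1)

deg(bgrb) = 2; N(bgrb) = {cnlt, lfzh}.
N(gawz) = {ifho, bqui}, |N(gawz)| = 2.
N(jczl) = {ifho, mxqr}, |N(jczl)| = 2.
Vertex cnlt has 2 neighbors: cgul, bgrb.
deg(v) = 2 for all v (|V|=11); connected 2-regular on 11 ⇒ C_{11}.
Distinct eigenvalues (to 3 d.p.): [2.0, 1.683, 0.831, -0.285, -1.31, -1.919].
−11·(-2*cos(pi/11)) / ((2)−(-2*cos(pi/11))) = 11*cos(pi/11)/(cos(pi/11) + 1) = ϑ(G).
≈ 5.386303 (to 6 d.p.).
Check 5 ≤ 11*cos(pi/11)/(cos(pi/11) + 1) ≤ 6: both strict.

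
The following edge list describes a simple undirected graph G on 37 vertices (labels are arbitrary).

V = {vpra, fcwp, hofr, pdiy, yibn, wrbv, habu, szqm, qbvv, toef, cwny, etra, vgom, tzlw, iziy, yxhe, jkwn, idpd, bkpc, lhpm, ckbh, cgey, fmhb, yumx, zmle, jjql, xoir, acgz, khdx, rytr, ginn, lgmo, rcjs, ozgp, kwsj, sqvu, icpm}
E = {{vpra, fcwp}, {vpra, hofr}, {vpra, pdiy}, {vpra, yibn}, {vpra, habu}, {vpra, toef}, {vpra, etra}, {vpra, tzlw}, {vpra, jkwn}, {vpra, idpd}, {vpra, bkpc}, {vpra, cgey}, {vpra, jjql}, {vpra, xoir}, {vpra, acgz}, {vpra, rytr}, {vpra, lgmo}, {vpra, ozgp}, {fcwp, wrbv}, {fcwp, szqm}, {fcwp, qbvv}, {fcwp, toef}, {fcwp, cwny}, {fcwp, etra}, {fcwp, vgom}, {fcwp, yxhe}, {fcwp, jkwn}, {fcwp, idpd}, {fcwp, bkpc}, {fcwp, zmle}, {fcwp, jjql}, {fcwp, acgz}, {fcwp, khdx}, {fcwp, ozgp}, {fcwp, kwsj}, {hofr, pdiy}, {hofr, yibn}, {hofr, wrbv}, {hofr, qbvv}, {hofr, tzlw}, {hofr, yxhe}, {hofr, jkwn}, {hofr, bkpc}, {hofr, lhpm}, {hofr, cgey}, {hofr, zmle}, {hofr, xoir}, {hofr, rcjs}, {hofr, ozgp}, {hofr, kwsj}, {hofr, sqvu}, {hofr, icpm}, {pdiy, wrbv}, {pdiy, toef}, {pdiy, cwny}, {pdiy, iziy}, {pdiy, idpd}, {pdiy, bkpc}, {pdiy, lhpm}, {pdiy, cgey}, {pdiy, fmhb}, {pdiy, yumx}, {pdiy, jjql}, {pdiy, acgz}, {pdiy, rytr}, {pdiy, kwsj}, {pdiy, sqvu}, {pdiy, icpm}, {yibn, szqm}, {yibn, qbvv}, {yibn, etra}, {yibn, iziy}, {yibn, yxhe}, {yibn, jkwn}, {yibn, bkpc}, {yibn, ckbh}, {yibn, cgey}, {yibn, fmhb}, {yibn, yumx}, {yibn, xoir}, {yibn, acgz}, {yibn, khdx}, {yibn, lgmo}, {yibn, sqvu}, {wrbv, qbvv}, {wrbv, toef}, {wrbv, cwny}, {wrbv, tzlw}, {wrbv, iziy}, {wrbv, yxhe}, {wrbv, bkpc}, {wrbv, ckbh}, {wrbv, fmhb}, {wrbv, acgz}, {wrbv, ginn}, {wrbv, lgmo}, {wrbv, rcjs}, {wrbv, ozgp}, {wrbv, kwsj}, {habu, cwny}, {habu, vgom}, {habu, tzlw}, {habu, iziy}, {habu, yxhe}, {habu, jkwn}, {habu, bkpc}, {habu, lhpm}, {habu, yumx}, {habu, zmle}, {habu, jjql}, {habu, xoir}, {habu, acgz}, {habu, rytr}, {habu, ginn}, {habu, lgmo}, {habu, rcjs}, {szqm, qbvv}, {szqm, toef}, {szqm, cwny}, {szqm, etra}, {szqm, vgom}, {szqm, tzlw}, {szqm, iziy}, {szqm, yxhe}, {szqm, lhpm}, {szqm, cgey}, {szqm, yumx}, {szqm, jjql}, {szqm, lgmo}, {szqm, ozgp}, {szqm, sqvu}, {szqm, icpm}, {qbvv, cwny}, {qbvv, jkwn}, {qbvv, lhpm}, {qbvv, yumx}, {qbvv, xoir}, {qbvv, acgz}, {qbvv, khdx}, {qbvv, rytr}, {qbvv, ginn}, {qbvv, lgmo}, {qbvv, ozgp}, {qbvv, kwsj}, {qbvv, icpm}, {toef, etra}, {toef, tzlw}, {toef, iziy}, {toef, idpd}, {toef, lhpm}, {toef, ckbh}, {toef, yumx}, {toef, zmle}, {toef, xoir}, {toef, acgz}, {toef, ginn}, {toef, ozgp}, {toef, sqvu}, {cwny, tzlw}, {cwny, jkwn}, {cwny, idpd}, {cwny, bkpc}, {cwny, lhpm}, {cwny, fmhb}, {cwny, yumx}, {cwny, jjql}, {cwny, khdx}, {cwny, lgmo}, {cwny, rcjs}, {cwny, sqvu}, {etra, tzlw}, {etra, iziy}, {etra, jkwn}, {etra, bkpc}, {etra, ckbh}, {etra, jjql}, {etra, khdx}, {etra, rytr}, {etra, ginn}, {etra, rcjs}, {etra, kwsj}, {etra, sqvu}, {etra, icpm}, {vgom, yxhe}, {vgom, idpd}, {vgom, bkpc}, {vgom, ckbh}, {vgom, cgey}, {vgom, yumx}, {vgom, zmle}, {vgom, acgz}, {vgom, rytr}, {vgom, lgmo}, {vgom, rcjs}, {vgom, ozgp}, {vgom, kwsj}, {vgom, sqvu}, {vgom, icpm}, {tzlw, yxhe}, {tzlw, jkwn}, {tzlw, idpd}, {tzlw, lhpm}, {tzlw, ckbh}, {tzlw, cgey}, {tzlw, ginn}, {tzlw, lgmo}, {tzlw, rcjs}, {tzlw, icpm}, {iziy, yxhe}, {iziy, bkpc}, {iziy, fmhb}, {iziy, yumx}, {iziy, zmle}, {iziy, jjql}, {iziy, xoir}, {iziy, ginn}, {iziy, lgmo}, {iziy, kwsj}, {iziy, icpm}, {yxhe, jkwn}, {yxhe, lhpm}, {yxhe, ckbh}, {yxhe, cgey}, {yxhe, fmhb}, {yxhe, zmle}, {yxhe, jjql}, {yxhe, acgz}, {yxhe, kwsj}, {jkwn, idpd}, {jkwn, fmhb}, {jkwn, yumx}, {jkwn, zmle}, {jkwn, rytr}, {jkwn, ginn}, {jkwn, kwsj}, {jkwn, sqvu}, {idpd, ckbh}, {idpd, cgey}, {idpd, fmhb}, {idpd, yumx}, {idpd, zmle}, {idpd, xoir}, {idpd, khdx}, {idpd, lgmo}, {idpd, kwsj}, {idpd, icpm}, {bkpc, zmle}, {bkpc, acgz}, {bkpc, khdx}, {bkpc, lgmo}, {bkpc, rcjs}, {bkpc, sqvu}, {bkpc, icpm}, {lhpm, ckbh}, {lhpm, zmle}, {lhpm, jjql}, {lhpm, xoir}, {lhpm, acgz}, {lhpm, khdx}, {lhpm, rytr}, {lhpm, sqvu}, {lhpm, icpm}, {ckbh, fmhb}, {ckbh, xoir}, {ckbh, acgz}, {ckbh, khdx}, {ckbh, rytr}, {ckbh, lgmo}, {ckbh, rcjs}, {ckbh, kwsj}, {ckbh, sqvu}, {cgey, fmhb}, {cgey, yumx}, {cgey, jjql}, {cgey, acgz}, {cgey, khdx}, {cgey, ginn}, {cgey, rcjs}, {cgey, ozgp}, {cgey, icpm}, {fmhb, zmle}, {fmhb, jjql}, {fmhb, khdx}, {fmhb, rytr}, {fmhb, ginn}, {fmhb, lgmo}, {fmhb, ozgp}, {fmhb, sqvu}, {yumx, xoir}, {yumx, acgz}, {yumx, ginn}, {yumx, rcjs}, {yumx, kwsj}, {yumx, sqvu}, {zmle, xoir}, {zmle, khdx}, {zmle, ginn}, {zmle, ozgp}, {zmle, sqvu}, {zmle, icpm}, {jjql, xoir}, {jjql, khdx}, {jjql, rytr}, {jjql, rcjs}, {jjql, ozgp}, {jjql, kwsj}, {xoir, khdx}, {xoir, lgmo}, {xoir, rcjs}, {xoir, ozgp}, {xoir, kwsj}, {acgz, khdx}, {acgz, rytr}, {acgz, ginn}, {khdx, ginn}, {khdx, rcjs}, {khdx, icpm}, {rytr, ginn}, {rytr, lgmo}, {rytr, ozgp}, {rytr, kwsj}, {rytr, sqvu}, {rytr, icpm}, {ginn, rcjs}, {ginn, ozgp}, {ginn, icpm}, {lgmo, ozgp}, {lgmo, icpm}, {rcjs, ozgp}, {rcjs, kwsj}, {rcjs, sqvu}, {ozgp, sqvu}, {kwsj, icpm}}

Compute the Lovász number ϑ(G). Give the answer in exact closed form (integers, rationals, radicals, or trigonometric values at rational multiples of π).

deg(szqm) = 18; N(szqm) = {fcwp, yibn, qbvv, toef, cwny, etra, vgom, tzlw, iziy, yxhe, lhpm, cgey, yumx, jjql, lgmo, ozgp, sqvu, icpm}.
Vertex vpra has 18 neighbors: fcwp, hofr, pdiy, yibn, habu, toef, etra, tzlw, jkwn, idpd, bkpc, cgey, jjql, xoir, acgz, rytr, lgmo, ozgp.
Vertex yibn has 18 neighbors: vpra, hofr, szqm, qbvv, etra, iziy, yxhe, jkwn, bkpc, ckbh, cgey, fmhb, yumx, xoir, acgz, khdx, lgmo, sqvu.
deg(hofr) = 18; N(hofr) = {vpra, pdiy, yibn, wrbv, qbvv, tzlw, yxhe, jkwn, bkpc, lhpm, cgey, zmle, xoir, rcjs, ozgp, kwsj, sqvu, icpm}.
deg(v) = 18 for all v (|V|=37); Paley(37): SR with (k,λ,μ)=(18,8,9).
A has 3 distinct eigenvalues ≈ [18.0, 2.541381, -3.541381].
With N=37: ϑ(G) = 37·(-(-sqrt(37)/2 - 1/2))/(18−(-sqrt(37)/2 - 1/2)) = sqrt(37).
ϑ(G) ≈ 6.082763.

sqrt(37)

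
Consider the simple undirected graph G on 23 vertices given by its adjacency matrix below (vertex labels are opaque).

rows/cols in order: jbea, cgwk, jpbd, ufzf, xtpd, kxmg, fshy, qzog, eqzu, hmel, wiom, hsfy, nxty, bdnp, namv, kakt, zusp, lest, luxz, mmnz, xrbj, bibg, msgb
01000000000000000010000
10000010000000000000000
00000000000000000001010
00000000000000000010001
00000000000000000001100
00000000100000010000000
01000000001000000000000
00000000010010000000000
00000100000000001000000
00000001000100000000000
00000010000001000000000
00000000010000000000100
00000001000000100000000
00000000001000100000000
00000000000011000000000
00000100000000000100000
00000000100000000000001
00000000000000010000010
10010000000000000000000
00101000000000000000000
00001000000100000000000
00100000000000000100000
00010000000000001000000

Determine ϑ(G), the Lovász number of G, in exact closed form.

N(ufzf) = {luxz, msgb}, |N(ufzf)| = 2.
deg(kxmg) = 2; N(kxmg) = {eqzu, kakt}.
deg(jbea) = 2; N(jbea) = {cgwk, luxz}.
Vertex cgwk has 2 neighbors: jbea, fshy.
deg(v) = 2 for all v (|V|=23); this is C_{23}, the 23-cycle.
The 12 distinct eigenvalues: [2.0, 1.925835, 1.708839, 1.365106, 0.92013, 0.406912, -0.136485, -0.669759, -1.153361, -1.551423, -1.834423, -1.981372].
−23·(-2*cos(pi/23)) / ((2)−(-2*cos(pi/23))) = 23*cos(pi/23)/(cos(pi/23) + 1) = ϑ(G).
≈ 11.44619361 (to 8 d.p.).
α=11, χ(Ḡ)=12; ϑ=23*cos(pi/23)/(cos(pi/23) + 1) lies between (both strict).

23*cos(pi/23)/(cos(pi/23) + 1)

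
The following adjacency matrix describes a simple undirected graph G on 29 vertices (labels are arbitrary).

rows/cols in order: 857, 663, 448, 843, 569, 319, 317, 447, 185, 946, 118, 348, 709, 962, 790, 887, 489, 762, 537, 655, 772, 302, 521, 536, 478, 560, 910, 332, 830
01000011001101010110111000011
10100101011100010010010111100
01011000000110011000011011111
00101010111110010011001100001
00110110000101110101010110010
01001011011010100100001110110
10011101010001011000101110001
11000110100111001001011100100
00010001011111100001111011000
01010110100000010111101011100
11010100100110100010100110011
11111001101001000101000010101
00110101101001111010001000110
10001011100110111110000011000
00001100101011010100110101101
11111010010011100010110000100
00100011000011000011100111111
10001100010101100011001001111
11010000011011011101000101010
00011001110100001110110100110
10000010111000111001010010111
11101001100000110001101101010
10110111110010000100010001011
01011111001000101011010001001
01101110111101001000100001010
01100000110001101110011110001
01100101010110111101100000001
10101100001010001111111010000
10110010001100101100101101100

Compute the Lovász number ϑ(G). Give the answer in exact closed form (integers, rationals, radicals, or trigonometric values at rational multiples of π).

sqrt(29)

Vertex 348 has 14 neighbors: 857, 663, 448, 843, 569, 447, 185, 118, 962, 762, 655, 478, 910, 830.
N(655) = {843, 569, 447, 185, 946, 348, 489, 762, 537, 772, 302, 536, 910, 332}, |N(655)| = 14.
deg(830) = 14; N(830) = {857, 448, 843, 317, 118, 348, 790, 489, 762, 772, 521, 536, 560, 910}.
Vertex 448 has 14 neighbors: 663, 843, 569, 348, 709, 887, 489, 302, 521, 478, 560, 910, 332, 830.
Regular of degree 14 on 29 vertices: Paley(29): SR with (k,λ,μ)=(14,6,7).
The 3 distinct eigenvalues: [14.0, 2.192582, -3.192582].
λ_max=14, λ_min=-sqrt(29)/2 - 1/2; ϑ = −29·λ_min/(λ_max−λ_min) = sqrt(29).
≈ 5.38516481 (to 8 d.p.).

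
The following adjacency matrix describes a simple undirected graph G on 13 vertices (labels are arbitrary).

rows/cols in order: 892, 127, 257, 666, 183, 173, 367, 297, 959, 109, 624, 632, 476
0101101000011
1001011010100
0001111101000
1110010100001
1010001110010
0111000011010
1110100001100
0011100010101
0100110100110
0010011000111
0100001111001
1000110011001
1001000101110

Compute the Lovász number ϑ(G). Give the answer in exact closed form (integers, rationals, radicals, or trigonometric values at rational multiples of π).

sqrt(13)

N(109) = {257, 173, 367, 624, 632, 476}, |N(109)| = 6.
deg(959) = 6; N(959) = {127, 183, 173, 297, 624, 632}.
deg(624) = 6; N(624) = {127, 367, 297, 959, 109, 476}.
deg(127) = 6; N(127) = {892, 666, 173, 367, 959, 624}.
G on 13 vertices is 6-regular; SR(13,6,2,3) — a Paley graph.
spec(A) ≈ [6.0, 1.303, -2.303] (distinct, 3 d.p.).
λ_max=6, λ_min=-sqrt(13)/2 - 1/2; ϑ = −13·λ_min/(λ_max−λ_min) = sqrt(13).
ϑ(G) ≈ 3.605551.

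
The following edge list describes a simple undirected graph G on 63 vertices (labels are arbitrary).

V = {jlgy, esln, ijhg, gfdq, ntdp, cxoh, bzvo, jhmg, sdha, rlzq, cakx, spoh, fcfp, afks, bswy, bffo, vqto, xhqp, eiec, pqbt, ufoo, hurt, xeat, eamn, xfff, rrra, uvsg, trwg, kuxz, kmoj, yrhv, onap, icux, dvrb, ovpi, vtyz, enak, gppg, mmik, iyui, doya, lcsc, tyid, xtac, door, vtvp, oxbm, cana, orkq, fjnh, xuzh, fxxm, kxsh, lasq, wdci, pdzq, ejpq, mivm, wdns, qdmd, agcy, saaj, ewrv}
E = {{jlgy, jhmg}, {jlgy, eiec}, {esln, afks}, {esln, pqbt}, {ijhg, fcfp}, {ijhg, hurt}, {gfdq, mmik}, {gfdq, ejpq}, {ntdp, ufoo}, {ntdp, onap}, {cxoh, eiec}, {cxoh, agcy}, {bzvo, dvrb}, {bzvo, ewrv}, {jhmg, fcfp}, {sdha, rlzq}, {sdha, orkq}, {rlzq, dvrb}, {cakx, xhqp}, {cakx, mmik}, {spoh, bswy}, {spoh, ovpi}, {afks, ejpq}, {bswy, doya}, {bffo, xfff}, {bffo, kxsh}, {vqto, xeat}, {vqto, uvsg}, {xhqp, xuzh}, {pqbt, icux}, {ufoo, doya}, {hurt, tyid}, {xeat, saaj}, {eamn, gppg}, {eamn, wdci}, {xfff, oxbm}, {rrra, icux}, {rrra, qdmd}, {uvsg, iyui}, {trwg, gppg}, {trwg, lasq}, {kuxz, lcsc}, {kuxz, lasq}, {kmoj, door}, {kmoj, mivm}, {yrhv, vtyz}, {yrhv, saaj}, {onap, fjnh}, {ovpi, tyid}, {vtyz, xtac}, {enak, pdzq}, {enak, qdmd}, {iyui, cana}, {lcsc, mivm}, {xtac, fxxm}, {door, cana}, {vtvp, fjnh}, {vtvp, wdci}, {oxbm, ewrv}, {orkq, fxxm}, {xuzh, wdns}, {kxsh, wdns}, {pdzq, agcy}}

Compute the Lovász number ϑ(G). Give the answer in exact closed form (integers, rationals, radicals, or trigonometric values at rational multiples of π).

63*cos(pi/63)/(cos(pi/63) + 1)

deg(esln) = 2; N(esln) = {afks, pqbt}.
Vertex cxoh has 2 neighbors: eiec, agcy.
Vertex sdha has 2 neighbors: rlzq, orkq.
N(doya) = {bswy, ufoo}, |N(doya)| = 2.
deg(v) = 2 for all v (|V|=63); the odd cycle C_{63}.
A has 32 distinct eigenvalues ≈ [2.0, 1.99006, 1.96034, 1.91115, 1.84295, 1.75644, 1.65248, 1.53209, 1.39647, 1.24698, 1.08509, 0.91242, 0.73068, 0.54168, 0.3473, 0.14946, -0.04986, -0.24869, -0.44504, -0.63697, -0.82257, -1.0, -1.16749, -1.32337, -1.4661, -1.59427, -1.70658, -1.80194, -1.87939, -1.93815, -1.97766, -1.99751].
Lovász (edge-transitive): ϑ = −63·(-2*cos(pi/63))/((2)−(-2*cos(pi/63))) = 63*cos(pi/63)/(cos(pi/63) + 1).
= 31.4804… (decimal).
Check 31 ≤ 63*cos(pi/63)/(cos(pi/63) + 1) ≤ 32: both strict.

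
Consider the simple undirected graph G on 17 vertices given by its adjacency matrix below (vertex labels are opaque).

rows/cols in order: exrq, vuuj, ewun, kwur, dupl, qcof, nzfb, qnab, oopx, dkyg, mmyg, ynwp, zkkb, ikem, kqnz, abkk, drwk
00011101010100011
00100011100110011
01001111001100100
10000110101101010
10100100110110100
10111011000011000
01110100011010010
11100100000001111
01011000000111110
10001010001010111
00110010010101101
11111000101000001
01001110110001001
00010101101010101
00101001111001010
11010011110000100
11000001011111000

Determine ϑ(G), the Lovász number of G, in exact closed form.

deg(dkyg) = 8; N(dkyg) = {exrq, dupl, nzfb, mmyg, zkkb, kqnz, abkk, drwk}.
Vertex drwk has 8 neighbors: exrq, vuuj, qnab, dkyg, mmyg, ynwp, zkkb, ikem.
Vertex vuuj has 8 neighbors: ewun, nzfb, qnab, oopx, ynwp, zkkb, abkk, drwk.
N(dupl) = {exrq, ewun, qcof, oopx, dkyg, ynwp, zkkb, kqnz}, |N(dupl)| = 8.
Every vertex has degree 8 (N=17); Paley(17): SR with (k,λ,μ)=(8,3,4).
Distinct eigenvalues (to 4 d.p.): [8.0, 1.5616, -2.5616].
ϑ = −N·λ_min/(λ_max−λ_min) = −17·(-sqrt(17)/2 - 1/2)/(8−(-sqrt(17)/2 - 1/2)) = sqrt(17).
≈ 4.123106 (to 6 d.p.).

sqrt(17)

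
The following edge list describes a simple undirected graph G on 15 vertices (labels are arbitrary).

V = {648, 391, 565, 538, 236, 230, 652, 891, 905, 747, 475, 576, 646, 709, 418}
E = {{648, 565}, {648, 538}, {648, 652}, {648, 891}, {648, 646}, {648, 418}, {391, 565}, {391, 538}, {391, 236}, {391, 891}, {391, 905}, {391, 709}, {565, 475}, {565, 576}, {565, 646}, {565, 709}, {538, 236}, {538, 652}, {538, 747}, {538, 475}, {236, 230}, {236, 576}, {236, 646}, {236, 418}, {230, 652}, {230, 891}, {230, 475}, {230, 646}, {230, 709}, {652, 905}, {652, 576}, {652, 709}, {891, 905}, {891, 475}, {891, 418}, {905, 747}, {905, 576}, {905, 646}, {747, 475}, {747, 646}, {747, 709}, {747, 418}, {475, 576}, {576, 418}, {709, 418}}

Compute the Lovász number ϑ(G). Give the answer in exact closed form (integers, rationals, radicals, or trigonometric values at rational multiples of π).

Vertex 475 has 6 neighbors: 565, 538, 230, 891, 747, 576.
deg(709) = 6; N(709) = {391, 565, 230, 652, 747, 418}.
N(648) = {565, 538, 652, 891, 646, 418}, |N(648)| = 6.
Vertex 905 has 6 neighbors: 391, 652, 891, 747, 576, 646.
Every vertex has degree 6 (N=15); this is K(6,2), the Kneser graph.
A has 3 distinct eigenvalues ≈ [6.0, 1.0, -3.0].
ϑ = −N·λ_min/(λ_max−λ_min) = −15·(-3)/(6−(-3)) = 5.
≈ 5.000000 (to 6 d.p.).

5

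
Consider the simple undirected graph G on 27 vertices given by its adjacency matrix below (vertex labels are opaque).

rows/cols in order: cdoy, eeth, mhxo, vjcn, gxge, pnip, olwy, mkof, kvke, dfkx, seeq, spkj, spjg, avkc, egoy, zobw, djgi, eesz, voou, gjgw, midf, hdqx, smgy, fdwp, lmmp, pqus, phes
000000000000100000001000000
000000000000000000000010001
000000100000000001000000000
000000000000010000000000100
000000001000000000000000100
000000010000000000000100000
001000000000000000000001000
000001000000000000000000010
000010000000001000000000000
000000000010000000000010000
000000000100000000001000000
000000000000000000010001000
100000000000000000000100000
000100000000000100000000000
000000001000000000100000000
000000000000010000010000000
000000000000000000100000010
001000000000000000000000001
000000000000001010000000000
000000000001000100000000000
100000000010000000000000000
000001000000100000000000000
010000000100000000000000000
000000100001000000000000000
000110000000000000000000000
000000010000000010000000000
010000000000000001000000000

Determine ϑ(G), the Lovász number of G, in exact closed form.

N(eeth) = {smgy, phes}, |N(eeth)| = 2.
deg(zobw) = 2; N(zobw) = {avkc, gjgw}.
N(spkj) = {gjgw, fdwp}, |N(spkj)| = 2.
N(eesz) = {mhxo, phes}, |N(eesz)| = 2.
Every vertex has degree 2 (N=27); connected 2-regular on 27 ⇒ C_{27}.
A has 14 distinct eigenvalues ≈ [2.0, 1.946, 1.787, 1.532, 1.194, 0.792, 0.347, -0.116, -0.574, -1.0, -1.372, -1.671, -1.879, -1.986].
Lovász (edge-transitive): ϑ = −27·(-2*cos(pi/27))/((2)−(-2*cos(pi/27))) = 27*cos(pi/27)/(cos(pi/27) + 1).
≈ 13.45420 (to 5 d.p.).
13 ≤ 27*cos(pi/27)/(cos(pi/27) + 1) ≤ 14: both strict.

27*cos(pi/27)/(cos(pi/27) + 1)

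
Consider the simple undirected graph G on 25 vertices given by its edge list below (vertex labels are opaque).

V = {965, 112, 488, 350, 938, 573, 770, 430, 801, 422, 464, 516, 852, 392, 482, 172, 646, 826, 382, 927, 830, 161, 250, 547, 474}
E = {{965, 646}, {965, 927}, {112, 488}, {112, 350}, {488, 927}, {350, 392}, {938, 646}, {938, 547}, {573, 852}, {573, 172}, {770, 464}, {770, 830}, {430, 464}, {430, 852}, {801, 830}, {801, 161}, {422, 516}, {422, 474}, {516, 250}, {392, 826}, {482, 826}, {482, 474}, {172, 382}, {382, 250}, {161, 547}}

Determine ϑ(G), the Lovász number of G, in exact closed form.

deg(927) = 2; N(927) = {965, 488}.
Vertex 422 has 2 neighbors: 516, 474.
Vertex 112 has 2 neighbors: 488, 350.
deg(474) = 2; N(474) = {422, 482}.
Regular of degree 2 on 25 vertices: the odd cycle C_{25}.
spec(A) ≈ [2.0, 1.93717, 1.75261, 1.45794, 1.07165, 0.61803, 0.12558, -0.37476, -0.85156, -1.27485, -1.61803, -1.85955, -1.98423] (distinct, 5 d.p.).
Lovász: ϑ = −25(-2*cos(pi/25))/(2+-(-1)*2*cos(pi/25)) = 25*cos(pi/25)/(cos(pi/25) + 1).
= 12.450522… (decimal).
12 ≤ 25*cos(pi/25)/(cos(pi/25) + 1) ≤ 13: both strict.

25*cos(pi/25)/(cos(pi/25) + 1)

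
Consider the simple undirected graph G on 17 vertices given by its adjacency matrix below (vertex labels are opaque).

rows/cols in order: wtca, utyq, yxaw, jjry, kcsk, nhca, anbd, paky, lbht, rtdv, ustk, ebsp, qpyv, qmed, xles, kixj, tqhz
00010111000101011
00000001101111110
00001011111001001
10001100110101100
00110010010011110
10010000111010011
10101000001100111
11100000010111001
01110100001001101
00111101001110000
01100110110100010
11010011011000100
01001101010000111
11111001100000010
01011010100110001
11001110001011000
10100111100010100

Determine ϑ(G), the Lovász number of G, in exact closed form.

sqrt(17)

deg(wtca) = 8; N(wtca) = {jjry, nhca, anbd, paky, ebsp, qmed, kixj, tqhz}.
Vertex qpyv has 8 neighbors: utyq, kcsk, nhca, paky, rtdv, xles, kixj, tqhz.
Vertex rtdv has 8 neighbors: yxaw, jjry, kcsk, nhca, paky, ustk, ebsp, qpyv.
deg(yxaw) = 8; N(yxaw) = {kcsk, anbd, paky, lbht, rtdv, ustk, qmed, tqhz}.
8-regular, N=17; SR(17,8,3,4) — a Paley graph.
Distinct eigenvalues (to 4 d.p.): [8.0, 1.5616, -2.5616].
Lovász: ϑ = −17(-sqrt(17)/2 - 1/2)/(8+-(-sqrt(17)/2 - 1/2)) = sqrt(17).
Numerically 4.1231056.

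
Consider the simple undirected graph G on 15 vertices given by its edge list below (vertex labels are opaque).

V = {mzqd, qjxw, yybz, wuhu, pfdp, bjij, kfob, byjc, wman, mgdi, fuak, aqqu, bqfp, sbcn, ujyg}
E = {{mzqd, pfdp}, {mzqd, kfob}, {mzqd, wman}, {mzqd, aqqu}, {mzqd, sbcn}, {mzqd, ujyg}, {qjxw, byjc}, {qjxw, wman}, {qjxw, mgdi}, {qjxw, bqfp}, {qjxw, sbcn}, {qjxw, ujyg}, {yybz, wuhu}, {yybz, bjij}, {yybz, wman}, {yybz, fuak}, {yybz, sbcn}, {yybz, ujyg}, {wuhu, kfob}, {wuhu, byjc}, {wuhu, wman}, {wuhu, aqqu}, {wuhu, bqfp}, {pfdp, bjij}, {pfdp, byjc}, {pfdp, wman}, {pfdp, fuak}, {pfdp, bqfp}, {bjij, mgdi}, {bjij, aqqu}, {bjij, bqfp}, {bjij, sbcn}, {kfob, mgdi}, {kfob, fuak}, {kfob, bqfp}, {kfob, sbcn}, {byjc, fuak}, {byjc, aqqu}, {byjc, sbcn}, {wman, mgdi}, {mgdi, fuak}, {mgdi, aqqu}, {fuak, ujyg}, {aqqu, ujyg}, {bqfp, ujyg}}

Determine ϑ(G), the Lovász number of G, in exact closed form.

deg(byjc) = 6; N(byjc) = {qjxw, wuhu, pfdp, fuak, aqqu, sbcn}.
Vertex kfob has 6 neighbors: mzqd, wuhu, mgdi, fuak, bqfp, sbcn.
N(ujyg) = {mzqd, qjxw, yybz, fuak, aqqu, bqfp}, |N(ujyg)| = 6.
deg(bqfp) = 6; N(bqfp) = {qjxw, wuhu, pfdp, bjij, kfob, ujyg}.
6-regular, N=15; Kneser K(6,2) on C(6,2)=15 vertices.
The 3 distinct eigenvalues: [6.0, 1.0, -3.0].
−15·(-3) / ((6)−(-3)) = 5 = ϑ(G).
= 5.000000… (decimal).

5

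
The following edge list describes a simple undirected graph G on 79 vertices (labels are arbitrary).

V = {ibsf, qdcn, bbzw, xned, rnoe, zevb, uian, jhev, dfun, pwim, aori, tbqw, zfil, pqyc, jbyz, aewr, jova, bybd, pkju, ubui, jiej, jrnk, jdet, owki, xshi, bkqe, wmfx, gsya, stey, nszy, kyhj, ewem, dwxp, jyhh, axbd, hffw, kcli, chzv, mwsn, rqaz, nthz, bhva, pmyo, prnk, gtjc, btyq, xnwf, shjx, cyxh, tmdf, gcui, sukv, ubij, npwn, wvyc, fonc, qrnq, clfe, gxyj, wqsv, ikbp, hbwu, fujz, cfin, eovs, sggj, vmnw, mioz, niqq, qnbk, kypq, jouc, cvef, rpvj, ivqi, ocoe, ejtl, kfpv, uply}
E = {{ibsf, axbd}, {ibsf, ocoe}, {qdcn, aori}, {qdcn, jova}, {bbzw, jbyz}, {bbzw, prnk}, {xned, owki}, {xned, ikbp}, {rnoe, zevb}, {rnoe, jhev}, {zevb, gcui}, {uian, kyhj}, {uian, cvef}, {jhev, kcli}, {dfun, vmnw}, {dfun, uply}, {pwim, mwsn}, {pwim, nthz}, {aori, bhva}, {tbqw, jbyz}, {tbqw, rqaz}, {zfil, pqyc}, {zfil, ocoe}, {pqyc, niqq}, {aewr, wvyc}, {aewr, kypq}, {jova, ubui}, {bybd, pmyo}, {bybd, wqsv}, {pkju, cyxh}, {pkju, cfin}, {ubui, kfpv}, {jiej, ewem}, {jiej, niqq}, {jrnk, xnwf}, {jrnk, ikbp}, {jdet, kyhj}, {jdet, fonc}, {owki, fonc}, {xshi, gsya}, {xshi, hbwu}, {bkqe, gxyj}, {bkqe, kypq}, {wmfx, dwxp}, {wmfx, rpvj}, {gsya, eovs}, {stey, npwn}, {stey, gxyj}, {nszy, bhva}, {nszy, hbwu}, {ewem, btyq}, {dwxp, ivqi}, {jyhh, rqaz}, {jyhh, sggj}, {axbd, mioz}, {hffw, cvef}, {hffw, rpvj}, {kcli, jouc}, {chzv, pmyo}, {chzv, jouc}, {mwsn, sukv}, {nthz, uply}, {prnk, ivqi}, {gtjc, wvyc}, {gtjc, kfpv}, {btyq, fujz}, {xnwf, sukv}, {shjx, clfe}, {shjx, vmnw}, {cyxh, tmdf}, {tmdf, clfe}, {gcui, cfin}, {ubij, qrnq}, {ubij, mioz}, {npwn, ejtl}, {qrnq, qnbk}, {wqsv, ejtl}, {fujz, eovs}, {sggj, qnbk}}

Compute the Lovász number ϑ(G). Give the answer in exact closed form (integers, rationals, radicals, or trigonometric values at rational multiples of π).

Vertex jbyz has 2 neighbors: bbzw, tbqw.
Vertex sukv has 2 neighbors: mwsn, xnwf.
N(jova) = {qdcn, ubui}, |N(jova)| = 2.
N(pmyo) = {bybd, chzv}, |N(pmyo)| = 2.
2-regular, N=79; a single 79-cycle (edge-transitive).
The 40 distinct eigenvalues: [2.0, 1.993678, 1.974751, 1.943339, 1.89964, 1.843932, 1.776565, 1.697967, 1.608633, 1.509129, 1.400084, 1.282187, 1.156184, 1.022871, 0.883091, 0.737728, 0.587701, 0.433958, 0.277471, 0.11923, -0.039764, -0.198508, -0.355996, -0.511233, -0.663239, -0.811051, -0.953735, -1.09039, -1.22015, -1.342197, -1.455758, -1.560115, -1.654608, -1.738641, -1.811681, -1.873267, -1.92301, -1.960595, -1.985784, -1.998419].
Lovász: ϑ = −79(-2*cos(pi/79))/(2+-(-1)*2*cos(pi/79)) = 79*cos(pi/79)/(cos(pi/79) + 1).
ϑ(G) ≈ 39.4844.
α=39, χ(Ḡ)=40; ϑ=79*cos(pi/79)/(cos(pi/79) + 1) lies between (both strict).

79*cos(pi/79)/(cos(pi/79) + 1)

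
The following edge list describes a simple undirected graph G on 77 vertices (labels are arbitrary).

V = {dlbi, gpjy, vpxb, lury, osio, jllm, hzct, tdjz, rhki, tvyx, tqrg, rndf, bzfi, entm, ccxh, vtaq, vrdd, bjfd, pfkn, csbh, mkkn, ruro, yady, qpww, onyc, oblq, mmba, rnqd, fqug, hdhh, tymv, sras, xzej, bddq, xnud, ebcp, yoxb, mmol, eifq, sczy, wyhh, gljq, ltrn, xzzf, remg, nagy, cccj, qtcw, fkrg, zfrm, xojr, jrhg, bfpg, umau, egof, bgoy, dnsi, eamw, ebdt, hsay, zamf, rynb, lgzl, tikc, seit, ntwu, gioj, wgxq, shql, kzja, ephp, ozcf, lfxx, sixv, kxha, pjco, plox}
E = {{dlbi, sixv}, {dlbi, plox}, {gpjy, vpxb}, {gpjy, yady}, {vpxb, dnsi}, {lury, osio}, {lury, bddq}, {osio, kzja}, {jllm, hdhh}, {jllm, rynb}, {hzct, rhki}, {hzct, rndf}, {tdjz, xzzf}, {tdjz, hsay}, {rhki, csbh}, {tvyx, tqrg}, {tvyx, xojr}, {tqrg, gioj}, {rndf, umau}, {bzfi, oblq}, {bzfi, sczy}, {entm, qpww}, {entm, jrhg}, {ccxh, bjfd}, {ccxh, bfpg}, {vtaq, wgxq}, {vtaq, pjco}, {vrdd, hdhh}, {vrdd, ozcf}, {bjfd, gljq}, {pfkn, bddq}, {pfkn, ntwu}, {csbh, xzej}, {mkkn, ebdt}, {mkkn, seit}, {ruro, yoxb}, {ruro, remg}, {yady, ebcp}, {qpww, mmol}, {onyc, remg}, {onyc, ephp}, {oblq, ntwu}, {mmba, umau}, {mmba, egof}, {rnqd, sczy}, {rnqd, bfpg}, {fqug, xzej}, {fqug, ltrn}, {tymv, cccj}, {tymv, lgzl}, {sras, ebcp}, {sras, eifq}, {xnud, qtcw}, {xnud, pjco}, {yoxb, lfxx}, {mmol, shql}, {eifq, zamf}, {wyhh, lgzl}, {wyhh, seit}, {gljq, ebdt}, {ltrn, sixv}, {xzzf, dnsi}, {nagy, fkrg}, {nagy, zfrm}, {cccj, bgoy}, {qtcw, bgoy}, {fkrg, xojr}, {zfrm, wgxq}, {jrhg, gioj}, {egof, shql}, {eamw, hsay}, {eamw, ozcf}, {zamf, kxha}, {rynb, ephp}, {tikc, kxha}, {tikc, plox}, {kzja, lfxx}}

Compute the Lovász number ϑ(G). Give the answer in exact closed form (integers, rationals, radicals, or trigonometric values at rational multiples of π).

N(jrhg) = {entm, gioj}, |N(jrhg)| = 2.
Vertex nagy has 2 neighbors: fkrg, zfrm.
Vertex ccxh has 2 neighbors: bjfd, bfpg.
deg(vrdd) = 2; N(vrdd) = {hdhh, ozcf}.
2-regular, N=77; the odd cycle C_{77}.
A has 39 distinct eigenvalues ≈ [2.0, 1.9933, 1.9734, 1.9404, 1.8944, 1.8358, 1.765, 1.6825, 1.5888, 1.4845, 1.3703, 1.247, 1.1154, 0.9764, 0.8308, 0.6798, 0.5242, 0.3651, 0.2036, 0.0408, -0.1223, -0.2846, -0.445, -0.6025, -0.7559, -0.9043, -1.0467, -1.1822, -1.3097, -1.4286, -1.5379, -1.637, -1.7252, -1.8019, -1.8667, -1.919, -1.9585, -1.985, -1.9983].
Lovász (edge-transitive): ϑ = −77·(-2*cos(pi/77))/((2)−(-2*cos(pi/77))) = 77*cos(pi/77)/(cos(pi/77) + 1).
= 38.48397347… (decimal).
α=38, χ(Ḡ)=39; ϑ=77*cos(pi/77)/(cos(pi/77) + 1) lies between (both strict).

77*cos(pi/77)/(cos(pi/77) + 1)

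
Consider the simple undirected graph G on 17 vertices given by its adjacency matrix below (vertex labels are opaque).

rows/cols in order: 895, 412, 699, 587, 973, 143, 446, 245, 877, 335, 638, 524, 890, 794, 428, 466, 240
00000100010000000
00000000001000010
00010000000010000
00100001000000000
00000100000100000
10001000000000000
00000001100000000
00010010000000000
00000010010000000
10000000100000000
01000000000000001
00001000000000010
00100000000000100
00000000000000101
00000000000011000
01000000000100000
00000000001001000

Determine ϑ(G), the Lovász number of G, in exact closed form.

deg(587) = 2; N(587) = {699, 245}.
N(335) = {895, 877}, |N(335)| = 2.
N(446) = {245, 877}, |N(446)| = 2.
N(890) = {699, 428}, |N(890)| = 2.
17-vertex 2-regular graph: a single 17-cycle (edge-transitive).
The 9 distinct eigenvalues: [2.0, 1.8649, 1.478, 0.8915, 0.1845, -0.5473, -1.2053, -1.7004, -1.9659].
λ_max=2, λ_min=-2*cos(pi/17); ϑ = −17·λ_min/(λ_max−λ_min) = 17*cos(pi/17)/(cos(pi/17) + 1).
= 8.4270143… (decimal).
α=8, χ(Ḡ)=9; ϑ=17*cos(pi/17)/(cos(pi/17) + 1) lies between (both strict).

17*cos(pi/17)/(cos(pi/17) + 1)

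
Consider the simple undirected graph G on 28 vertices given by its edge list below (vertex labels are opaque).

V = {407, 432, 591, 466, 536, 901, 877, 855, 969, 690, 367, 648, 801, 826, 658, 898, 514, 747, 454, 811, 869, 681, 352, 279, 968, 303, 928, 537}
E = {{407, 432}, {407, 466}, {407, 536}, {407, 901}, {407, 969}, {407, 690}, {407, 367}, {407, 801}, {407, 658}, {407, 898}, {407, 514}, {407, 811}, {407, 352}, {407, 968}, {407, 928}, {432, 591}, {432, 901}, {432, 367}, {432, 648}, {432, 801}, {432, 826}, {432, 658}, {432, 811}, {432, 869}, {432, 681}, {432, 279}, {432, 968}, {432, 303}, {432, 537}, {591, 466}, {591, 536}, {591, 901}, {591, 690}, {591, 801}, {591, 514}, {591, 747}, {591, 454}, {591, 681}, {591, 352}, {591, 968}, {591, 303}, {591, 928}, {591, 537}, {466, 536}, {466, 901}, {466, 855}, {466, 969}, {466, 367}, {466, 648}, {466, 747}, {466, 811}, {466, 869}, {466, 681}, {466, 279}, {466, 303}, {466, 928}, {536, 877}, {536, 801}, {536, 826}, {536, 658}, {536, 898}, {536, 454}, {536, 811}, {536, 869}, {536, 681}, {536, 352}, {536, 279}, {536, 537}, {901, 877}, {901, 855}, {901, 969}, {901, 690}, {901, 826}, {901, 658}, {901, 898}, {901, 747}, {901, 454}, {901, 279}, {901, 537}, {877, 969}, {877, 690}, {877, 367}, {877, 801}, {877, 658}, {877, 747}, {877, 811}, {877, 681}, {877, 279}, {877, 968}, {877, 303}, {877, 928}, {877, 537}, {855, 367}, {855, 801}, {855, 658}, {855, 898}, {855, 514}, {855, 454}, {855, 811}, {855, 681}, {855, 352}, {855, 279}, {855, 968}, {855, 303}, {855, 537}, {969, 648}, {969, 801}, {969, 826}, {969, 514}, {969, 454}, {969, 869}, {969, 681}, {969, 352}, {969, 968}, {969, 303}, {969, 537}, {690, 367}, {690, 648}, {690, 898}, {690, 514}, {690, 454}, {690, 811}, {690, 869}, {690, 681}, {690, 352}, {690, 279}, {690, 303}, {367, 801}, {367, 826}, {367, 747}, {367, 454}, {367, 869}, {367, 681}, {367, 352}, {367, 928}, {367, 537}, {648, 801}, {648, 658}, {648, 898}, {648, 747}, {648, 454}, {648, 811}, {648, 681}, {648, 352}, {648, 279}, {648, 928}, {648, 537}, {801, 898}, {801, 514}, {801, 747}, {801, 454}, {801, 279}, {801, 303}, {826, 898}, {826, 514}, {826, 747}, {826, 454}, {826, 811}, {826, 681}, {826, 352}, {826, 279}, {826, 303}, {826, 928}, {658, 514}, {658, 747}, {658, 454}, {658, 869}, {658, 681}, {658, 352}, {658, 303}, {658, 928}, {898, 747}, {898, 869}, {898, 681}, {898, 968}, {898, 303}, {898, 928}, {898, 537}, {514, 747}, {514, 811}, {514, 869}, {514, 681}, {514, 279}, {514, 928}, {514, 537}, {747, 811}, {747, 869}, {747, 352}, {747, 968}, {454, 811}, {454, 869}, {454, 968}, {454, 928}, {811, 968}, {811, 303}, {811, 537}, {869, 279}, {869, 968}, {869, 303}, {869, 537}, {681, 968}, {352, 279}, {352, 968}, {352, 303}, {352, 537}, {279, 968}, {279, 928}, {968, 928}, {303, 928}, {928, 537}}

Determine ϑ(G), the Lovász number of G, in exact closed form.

7

N(407) = {432, 466, 536, 901, 969, 690, 367, 801, 658, 898, 514, 811, 352, 968, 928}, |N(407)| = 15.
N(811) = {407, 432, 466, 536, 877, 855, 690, 648, 826, 514, 747, 454, 968, 303, 537}, |N(811)| = 15.
Vertex 352 has 15 neighbors: 407, 591, 536, 855, 969, 690, 367, 648, 826, 658, 747, 279, 968, 303, 537.
deg(658) = 15; N(658) = {407, 432, 536, 901, 877, 855, 648, 514, 747, 454, 869, 681, 352, 303, 928}.
deg(v) = 15 for all v (|V|=28); this is K(8,2), the Kneser graph.
Distinct eigenvalues (to 6 d.p.): [15.0, 1.0, -5.0].
ϑ = −N·λ_min/(λ_max−λ_min) = −28·(-5)/(15−(-5)) = 7.
= 7.000000000… (decimal).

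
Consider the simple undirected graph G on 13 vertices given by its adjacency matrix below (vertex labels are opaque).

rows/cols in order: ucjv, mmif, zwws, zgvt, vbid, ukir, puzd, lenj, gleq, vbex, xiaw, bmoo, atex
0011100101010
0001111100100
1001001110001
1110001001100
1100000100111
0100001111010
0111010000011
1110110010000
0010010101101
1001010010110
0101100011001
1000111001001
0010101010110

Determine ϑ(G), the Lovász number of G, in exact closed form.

Vertex zwws has 6 neighbors: ucjv, zgvt, puzd, lenj, gleq, atex.
deg(mmif) = 6; N(mmif) = {zgvt, vbid, ukir, puzd, lenj, xiaw}.
deg(puzd) = 6; N(puzd) = {mmif, zwws, zgvt, ukir, bmoo, atex}.
Vertex xiaw has 6 neighbors: mmif, zgvt, vbid, gleq, vbex, atex.
deg(v) = 6 for all v (|V|=13); strongly regular (13,6,2,3).
A has 3 distinct eigenvalues ≈ [6.0, 1.30278, -2.30278].
λ_max=6, λ_min=-sqrt(13)/2 - 1/2; ϑ = −13·λ_min/(λ_max−λ_min) = sqrt(13).
ϑ(G) ≈ 3.605551.

sqrt(13)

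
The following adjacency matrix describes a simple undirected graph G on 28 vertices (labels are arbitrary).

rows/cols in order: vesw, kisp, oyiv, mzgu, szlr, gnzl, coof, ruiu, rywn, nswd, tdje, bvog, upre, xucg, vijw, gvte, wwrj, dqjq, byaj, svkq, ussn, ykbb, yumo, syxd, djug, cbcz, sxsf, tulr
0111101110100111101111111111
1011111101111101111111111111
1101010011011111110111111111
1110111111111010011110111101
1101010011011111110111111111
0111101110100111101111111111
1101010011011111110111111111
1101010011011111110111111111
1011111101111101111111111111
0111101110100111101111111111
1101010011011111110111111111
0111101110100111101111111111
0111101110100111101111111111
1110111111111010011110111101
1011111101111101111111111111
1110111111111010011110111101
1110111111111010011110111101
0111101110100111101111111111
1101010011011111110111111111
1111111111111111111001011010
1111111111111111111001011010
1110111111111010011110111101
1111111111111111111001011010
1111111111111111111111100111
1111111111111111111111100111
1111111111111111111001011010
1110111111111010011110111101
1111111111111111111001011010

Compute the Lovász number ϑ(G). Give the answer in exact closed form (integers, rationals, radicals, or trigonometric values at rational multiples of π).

Vertex djug has 26 neighbors: vesw, kisp, oyiv, mzgu, szlr, gnzl, coof, ruiu, rywn, nswd, tdje, bvog, upre, xucg, vijw, gvte, wwrj, dqjq, byaj, svkq, ussn, ykbb, yumo, cbcz, sxsf, tulr.
Vertex ussn has 23 neighbors: vesw, kisp, oyiv, mzgu, szlr, gnzl, coof, ruiu, rywn, nswd, tdje, bvog, upre, xucg, vijw, gvte, wwrj, dqjq, byaj, ykbb, syxd, djug, sxsf.
deg(ykbb) = 22; N(ykbb) = {vesw, kisp, oyiv, szlr, gnzl, coof, ruiu, rywn, nswd, tdje, bvog, upre, vijw, dqjq, byaj, svkq, ussn, yumo, syxd, djug, cbcz, tulr}.
Vertex svkq has 23 neighbors: vesw, kisp, oyiv, mzgu, szlr, gnzl, coof, ruiu, rywn, nswd, tdje, bvog, upre, xucg, vijw, gvte, wwrj, dqjq, byaj, ykbb, syxd, djug, sxsf.
K_{6,6,6,5,3,2} (perfect); ϑ(G) = α(G) = max{6,6,6,5,3,2} = 6.
≈ 6.0000 (to 4 d.p.).
α=6, χ(Ḡ)=6; ϑ=6 lies between (collapsed).

6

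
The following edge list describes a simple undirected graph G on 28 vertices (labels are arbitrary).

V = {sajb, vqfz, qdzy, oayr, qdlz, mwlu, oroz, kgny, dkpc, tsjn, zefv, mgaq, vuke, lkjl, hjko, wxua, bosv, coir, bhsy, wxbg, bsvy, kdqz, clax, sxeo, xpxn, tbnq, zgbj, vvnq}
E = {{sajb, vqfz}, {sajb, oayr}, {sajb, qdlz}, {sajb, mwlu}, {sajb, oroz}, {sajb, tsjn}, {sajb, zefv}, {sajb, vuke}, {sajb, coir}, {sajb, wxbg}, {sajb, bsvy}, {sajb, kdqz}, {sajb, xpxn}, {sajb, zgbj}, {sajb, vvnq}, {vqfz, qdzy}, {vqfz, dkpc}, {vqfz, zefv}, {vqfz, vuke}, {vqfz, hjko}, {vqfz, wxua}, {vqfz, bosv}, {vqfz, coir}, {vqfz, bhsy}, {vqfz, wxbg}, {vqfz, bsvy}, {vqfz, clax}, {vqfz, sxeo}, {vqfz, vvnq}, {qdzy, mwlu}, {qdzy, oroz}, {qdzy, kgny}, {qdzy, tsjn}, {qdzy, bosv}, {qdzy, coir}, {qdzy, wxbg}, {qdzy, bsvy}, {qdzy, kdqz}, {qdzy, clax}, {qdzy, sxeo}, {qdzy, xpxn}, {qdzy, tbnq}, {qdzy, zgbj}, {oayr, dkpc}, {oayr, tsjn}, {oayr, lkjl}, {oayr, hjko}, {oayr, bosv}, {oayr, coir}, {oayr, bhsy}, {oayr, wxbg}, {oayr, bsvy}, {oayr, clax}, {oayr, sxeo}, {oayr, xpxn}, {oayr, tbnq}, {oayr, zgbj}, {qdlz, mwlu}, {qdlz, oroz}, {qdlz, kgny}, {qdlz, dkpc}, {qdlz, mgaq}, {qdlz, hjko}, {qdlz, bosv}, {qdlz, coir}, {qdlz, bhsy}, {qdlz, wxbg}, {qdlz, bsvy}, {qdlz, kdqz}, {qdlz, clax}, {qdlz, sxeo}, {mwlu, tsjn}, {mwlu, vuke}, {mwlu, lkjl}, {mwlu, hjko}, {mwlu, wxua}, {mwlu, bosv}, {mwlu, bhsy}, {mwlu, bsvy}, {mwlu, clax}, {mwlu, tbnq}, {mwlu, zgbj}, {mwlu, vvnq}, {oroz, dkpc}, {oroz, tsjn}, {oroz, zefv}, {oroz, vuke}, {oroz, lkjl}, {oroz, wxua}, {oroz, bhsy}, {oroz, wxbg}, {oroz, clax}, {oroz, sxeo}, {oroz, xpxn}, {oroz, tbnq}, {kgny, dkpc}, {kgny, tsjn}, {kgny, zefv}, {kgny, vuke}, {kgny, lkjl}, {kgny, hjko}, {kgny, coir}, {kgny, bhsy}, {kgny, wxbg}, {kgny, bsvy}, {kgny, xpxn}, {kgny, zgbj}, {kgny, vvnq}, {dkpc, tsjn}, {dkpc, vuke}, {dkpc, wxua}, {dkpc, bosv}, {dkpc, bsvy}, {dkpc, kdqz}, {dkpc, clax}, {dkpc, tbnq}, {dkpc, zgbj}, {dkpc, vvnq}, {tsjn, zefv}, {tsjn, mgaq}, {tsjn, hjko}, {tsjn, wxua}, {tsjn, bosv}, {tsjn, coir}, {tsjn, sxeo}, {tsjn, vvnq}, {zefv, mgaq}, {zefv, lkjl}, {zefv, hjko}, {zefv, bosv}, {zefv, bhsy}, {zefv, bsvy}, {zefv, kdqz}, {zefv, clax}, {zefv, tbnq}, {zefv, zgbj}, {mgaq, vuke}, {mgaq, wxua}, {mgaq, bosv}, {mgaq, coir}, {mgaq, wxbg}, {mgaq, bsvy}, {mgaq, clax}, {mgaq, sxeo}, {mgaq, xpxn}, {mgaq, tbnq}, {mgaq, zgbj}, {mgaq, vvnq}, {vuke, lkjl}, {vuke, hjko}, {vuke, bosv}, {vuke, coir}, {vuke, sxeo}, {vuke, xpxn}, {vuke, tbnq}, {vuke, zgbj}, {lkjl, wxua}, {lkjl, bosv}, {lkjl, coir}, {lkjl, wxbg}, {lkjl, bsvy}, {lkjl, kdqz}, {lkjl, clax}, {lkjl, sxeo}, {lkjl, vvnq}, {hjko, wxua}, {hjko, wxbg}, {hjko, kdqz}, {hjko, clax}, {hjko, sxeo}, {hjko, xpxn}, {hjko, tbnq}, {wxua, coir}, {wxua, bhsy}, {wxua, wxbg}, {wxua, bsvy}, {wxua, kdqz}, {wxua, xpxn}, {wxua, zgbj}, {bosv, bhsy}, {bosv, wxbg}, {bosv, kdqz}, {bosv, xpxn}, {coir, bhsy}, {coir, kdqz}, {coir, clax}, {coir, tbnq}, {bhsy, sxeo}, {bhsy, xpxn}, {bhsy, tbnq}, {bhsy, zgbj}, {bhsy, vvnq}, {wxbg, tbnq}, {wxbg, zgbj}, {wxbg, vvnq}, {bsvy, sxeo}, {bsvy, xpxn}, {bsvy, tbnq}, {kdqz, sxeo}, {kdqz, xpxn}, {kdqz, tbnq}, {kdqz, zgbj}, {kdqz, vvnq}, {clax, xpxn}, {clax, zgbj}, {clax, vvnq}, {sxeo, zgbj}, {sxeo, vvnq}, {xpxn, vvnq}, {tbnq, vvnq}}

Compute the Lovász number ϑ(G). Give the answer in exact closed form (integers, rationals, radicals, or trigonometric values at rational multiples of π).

7

Vertex coir has 15 neighbors: sajb, vqfz, qdzy, oayr, qdlz, kgny, tsjn, mgaq, vuke, lkjl, wxua, bhsy, kdqz, clax, tbnq.
deg(zefv) = 15; N(zefv) = {sajb, vqfz, oroz, kgny, tsjn, mgaq, lkjl, hjko, bosv, bhsy, bsvy, kdqz, clax, tbnq, zgbj}.
deg(zgbj) = 15; N(zgbj) = {sajb, qdzy, oayr, mwlu, kgny, dkpc, zefv, mgaq, vuke, wxua, bhsy, wxbg, kdqz, clax, sxeo}.
deg(wxbg) = 15; N(wxbg) = {sajb, vqfz, qdzy, oayr, qdlz, oroz, kgny, mgaq, lkjl, hjko, wxua, bosv, tbnq, zgbj, vvnq}.
deg(v) = 15 for all v (|V|=28); Kneser K(8,2) on C(8,2)=28 vertices.
spec(A) ≈ [15.0, 1.0, -5.0] (distinct, 6 d.p.).
Lovász: ϑ = −28(-5)/(15+-1*(-5)) = 7.
≈ 7.000000000 (to 9 d.p.).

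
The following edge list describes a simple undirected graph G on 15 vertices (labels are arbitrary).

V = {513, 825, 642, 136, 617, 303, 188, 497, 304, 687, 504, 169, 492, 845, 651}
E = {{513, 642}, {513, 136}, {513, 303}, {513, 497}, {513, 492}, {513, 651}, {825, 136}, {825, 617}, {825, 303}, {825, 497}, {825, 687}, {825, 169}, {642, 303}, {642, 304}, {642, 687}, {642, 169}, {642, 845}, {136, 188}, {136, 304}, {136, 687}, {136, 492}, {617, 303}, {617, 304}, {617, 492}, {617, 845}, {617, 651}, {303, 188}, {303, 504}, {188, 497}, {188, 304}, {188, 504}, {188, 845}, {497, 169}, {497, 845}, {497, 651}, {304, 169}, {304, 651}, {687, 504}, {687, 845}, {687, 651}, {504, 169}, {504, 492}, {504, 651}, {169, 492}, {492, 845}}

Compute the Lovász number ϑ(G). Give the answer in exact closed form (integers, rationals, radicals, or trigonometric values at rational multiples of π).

5

Vertex 504 has 6 neighbors: 303, 188, 687, 169, 492, 651.
N(492) = {513, 136, 617, 504, 169, 845}, |N(492)| = 6.
deg(497) = 6; N(497) = {513, 825, 188, 169, 845, 651}.
Vertex 513 has 6 neighbors: 642, 136, 303, 497, 492, 651.
6-regular, N=15; this is K(6,2), the Kneser graph.
spec(A) ≈ [6.0, 1.0, -3.0] (distinct, 3 d.p.).
Lovász (edge-transitive): ϑ = −15·(-3)/((6)−(-3)) = 5.
= 5.000000000… (decimal).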